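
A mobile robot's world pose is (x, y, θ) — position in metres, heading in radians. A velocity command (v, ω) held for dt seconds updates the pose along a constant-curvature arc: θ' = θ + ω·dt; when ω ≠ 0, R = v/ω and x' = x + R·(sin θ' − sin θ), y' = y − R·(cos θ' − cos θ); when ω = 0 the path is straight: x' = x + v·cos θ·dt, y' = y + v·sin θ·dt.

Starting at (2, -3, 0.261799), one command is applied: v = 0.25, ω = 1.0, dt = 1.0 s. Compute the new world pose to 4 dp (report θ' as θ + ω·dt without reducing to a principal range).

θ' = 0.2618 + 1.0·1.0 = 1.2618
R = v/ω = 0.25/1.0 = 0.2500
x' = 2 + 0.2500·(sin 1.2618 − sin 0.2618) = 2.1735
y' = -3 − 0.2500·(cos 1.2618 − cos 0.2618) = -2.8345

(2.1735, -2.8345, 1.2618)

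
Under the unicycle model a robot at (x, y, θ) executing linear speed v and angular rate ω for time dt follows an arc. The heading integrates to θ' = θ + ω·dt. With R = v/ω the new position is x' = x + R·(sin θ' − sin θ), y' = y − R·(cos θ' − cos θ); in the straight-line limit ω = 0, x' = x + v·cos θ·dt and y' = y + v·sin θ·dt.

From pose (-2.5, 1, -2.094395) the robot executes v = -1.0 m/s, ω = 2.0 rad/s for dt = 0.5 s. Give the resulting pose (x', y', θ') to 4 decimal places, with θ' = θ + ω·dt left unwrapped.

(-2.4887, 1.4793, -1.0944)

θ' = -2.0944 + 2.0·0.5 = -1.0944
R = v/ω = -1.0/2.0 = -0.5000
x' = -2.5 + -0.5000·(sin -1.0944 − sin -2.0944) = -2.4887
y' = 1 − -0.5000·(cos -1.0944 − cos -2.0944) = 1.4793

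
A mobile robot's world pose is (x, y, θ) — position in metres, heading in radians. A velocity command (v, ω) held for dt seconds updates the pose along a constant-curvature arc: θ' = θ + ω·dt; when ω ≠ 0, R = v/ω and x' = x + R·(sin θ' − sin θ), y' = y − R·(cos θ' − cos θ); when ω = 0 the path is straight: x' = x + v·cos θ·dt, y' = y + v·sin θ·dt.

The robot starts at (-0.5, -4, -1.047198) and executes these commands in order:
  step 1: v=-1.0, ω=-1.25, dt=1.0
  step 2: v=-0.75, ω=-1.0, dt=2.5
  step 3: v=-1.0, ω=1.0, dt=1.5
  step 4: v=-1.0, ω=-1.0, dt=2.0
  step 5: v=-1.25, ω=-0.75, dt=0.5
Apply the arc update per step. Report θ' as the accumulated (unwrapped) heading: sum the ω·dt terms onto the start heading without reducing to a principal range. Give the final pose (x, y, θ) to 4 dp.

(1.9894, -6.6880, -5.6722)

step 1: θ'=-2.2972 (R=0.8000) → pose (-0.4052, -3.0687, -2.2972)
step 2: θ'=-4.7972 (R=0.7500) → pose (0.9027, -3.6303, -4.7972)
step 3: θ'=-3.2972 (R=-1.0000) → pose (1.7442, -4.7029, -3.2972)
step 4: θ'=-5.2972 (R=1.0000) → pose (2.4230, -6.2429, -5.2972)
step 5: θ'=-5.6722 (R=1.6667) → pose (1.9894, -6.6880, -5.6722)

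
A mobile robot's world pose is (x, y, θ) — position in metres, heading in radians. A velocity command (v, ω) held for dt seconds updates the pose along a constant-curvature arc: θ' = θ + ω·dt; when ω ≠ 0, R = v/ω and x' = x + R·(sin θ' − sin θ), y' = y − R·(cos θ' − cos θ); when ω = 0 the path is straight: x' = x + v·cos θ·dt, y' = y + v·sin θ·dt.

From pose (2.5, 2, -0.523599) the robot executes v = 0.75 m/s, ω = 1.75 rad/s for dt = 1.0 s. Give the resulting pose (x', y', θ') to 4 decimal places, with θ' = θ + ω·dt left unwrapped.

(3.1177, 2.2265, 1.2264)

θ' = -0.5236 + 1.75·1.0 = 1.2264
R = v/ω = 0.75/1.75 = 0.4286
x' = 2.5 + 0.4286·(sin 1.2264 − sin -0.5236) = 3.1177
y' = 2 − 0.4286·(cos 1.2264 − cos -0.5236) = 2.2265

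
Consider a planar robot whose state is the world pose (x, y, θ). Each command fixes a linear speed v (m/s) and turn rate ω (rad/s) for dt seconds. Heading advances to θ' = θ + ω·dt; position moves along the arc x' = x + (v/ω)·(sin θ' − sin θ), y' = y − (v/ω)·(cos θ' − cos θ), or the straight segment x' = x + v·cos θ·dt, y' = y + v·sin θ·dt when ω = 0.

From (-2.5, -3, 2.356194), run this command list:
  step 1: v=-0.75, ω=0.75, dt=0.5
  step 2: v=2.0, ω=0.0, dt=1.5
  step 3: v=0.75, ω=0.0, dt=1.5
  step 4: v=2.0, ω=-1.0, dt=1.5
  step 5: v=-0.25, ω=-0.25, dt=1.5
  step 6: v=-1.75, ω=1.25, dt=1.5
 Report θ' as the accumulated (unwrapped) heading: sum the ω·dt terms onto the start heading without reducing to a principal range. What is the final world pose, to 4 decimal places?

(-6.7508, -1.5873, 2.7312)

step 1: θ'=2.7312 (R=-1.0000) → pose (-2.1919, -3.2099, 2.7312)
step 2: θ'=2.7312 (straight) → pose (-4.9428, -2.0129, 2.7312)
step 3: θ'=2.7312 (straight) → pose (-5.9743, -1.5641, 2.7312)
step 4: θ'=1.2312 (R=-2.0000) → pose (-7.0622, 0.9361, 1.2312)
step 5: θ'=0.8562 (R=1.0000) → pose (-7.2497, 0.6139, 0.8562)
step 6: θ'=2.7312 (R=-1.4000) → pose (-6.7508, -1.5873, 2.7312)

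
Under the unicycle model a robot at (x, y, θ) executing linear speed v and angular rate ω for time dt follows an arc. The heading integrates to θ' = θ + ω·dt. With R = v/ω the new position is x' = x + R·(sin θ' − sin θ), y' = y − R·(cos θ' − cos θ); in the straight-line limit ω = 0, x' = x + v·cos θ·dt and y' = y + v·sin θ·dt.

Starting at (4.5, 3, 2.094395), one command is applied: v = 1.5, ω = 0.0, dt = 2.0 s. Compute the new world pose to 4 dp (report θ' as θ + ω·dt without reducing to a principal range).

θ' = 2.0944 + 0.0·2.0 = 2.0944
ω = 0 → straight: x' = 4.5 + 1.5·cos(2.0944)·2.0 = 3.0000
y' = 3 + 1.5·sin(2.0944)·2.0 = 5.5981

(3.0000, 5.5981, 2.0944)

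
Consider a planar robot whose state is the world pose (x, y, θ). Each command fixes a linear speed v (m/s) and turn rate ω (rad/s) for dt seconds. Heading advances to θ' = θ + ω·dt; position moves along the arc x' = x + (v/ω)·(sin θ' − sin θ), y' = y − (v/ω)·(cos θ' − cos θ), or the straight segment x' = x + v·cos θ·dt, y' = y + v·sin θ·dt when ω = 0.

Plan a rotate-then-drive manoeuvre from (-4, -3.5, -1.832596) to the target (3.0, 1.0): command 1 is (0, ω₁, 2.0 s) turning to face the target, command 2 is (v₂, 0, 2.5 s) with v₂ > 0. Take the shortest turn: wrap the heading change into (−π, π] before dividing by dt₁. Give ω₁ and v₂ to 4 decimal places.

ω₁ = 1.2020, v₂ = 3.3287

heading to target = atan2(1−-3.5, 3−-4) = 0.5713
Δθ = wrap(0.5713 − -1.8326) = 2.4039; ω₁ = Δθ/dt₁ = 1.2020
distance = √((3−-4)² + (1−-3.5)²) = 8.3217; v₂ = distance/dt₂ = 3.3287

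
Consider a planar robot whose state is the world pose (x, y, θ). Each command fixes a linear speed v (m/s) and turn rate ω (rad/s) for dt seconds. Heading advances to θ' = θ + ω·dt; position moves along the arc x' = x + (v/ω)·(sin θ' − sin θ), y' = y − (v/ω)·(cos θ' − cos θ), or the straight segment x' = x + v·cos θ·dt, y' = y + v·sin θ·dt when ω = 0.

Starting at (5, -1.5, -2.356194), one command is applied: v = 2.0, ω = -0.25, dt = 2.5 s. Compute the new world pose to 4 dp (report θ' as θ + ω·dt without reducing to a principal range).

(0.6208, -3.7405, -2.9812)

θ' = -2.3562 + -0.25·2.5 = -2.9812
R = v/ω = 2.0/-0.25 = -8.0000
x' = 5 + -8.0000·(sin -2.9812 − sin -2.3562) = 0.6208
y' = -1.5 − -8.0000·(cos -2.9812 − cos -2.3562) = -3.7405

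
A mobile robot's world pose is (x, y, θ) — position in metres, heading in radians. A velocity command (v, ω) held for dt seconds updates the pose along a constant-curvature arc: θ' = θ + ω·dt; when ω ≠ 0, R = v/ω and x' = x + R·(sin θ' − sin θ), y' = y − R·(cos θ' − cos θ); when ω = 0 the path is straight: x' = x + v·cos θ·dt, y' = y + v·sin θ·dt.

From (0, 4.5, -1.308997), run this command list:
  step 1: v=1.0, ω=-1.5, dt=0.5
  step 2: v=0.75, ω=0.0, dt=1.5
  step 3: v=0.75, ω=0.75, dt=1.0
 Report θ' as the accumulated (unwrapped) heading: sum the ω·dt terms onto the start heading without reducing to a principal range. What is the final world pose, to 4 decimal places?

step 1: θ'=-2.0590 (R=-0.6667) → pose (-0.0552, 4.0148, -2.0590)
step 2: θ'=-2.0590 (straight) → pose (-0.5828, 3.0212, -2.0590)
step 3: θ'=-1.3090 (R=1.0000) → pose (-0.6656, 2.2933, -1.3090)

(-0.6656, 2.2933, -1.3090)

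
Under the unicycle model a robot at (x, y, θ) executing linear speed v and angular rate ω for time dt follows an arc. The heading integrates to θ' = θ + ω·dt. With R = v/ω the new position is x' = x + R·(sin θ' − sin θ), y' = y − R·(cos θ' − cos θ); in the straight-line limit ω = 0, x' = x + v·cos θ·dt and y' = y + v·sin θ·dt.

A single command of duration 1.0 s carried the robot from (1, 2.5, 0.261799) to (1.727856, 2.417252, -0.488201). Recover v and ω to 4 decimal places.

Δθ = -0.488201 − 0.261799 = -0.750000
ω = Δθ/dt = -0.750000/1.0 = -0.7500
R = Δx/(sin θ' − sin θ) = -1.0000
v = R·ω = -1.0000·-0.7500 = 0.7500

v = 0.7500, ω = -0.7500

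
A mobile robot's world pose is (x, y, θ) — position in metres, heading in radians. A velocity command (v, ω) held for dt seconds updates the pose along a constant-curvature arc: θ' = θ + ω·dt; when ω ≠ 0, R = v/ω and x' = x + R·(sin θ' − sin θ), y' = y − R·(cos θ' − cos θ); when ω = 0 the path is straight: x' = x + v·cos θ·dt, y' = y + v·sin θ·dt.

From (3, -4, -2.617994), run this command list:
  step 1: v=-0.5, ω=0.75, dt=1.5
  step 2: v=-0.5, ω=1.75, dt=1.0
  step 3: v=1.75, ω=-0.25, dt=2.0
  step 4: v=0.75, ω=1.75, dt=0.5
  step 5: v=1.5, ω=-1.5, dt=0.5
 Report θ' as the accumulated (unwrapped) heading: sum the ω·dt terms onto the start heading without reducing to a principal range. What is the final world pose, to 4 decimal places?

(7.5022, -2.8361, -0.1180)

step 1: θ'=-1.4930 (R=-0.6667) → pose (3.3313, -3.3708, -1.4930)
step 2: θ'=0.2570 (R=-0.2857) → pose (2.9738, -3.1167, 0.2570)
step 3: θ'=-0.2430 (R=-7.0000) → pose (6.4374, -3.0924, -0.2430)
step 4: θ'=0.6320 (R=0.4286) → pose (6.7937, -3.0223, 0.6320)
step 5: θ'=-0.1180 (R=-1.0000) → pose (7.5022, -2.8361, -0.1180)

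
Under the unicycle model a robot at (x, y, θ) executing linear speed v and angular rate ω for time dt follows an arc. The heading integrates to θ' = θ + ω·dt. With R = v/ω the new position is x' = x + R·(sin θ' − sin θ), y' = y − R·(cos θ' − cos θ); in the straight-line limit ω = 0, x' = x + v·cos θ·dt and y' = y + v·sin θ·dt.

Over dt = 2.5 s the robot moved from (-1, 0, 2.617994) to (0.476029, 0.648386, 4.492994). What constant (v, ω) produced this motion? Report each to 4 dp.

Δθ = 4.492994 − 2.617994 = 1.875000
ω = Δθ/dt = 1.875000/2.5 = 0.7500
R = Δx/(sin θ' − sin θ) = -1.0000
v = R·ω = -1.0000·0.7500 = -0.7500

v = -0.7500, ω = 0.7500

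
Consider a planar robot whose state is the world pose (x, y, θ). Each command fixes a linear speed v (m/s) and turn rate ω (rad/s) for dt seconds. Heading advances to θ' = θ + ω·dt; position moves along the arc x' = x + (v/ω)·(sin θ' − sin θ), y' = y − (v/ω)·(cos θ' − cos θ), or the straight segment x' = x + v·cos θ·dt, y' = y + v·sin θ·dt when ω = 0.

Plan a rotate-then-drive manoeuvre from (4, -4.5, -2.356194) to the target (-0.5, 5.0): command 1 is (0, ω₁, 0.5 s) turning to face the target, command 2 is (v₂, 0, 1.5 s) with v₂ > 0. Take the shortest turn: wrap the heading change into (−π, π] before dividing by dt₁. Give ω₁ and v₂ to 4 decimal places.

ω₁ = -3.8276, v₂ = 7.0079

heading to target = atan2(5−-4.5, -0.5−4) = 2.0132
Δθ = wrap(2.0132 − -2.3562) = -1.9138; ω₁ = Δθ/dt₁ = -3.8276
distance = √((-0.5−4)² + (5−-4.5)²) = 10.5119; v₂ = distance/dt₂ = 7.0079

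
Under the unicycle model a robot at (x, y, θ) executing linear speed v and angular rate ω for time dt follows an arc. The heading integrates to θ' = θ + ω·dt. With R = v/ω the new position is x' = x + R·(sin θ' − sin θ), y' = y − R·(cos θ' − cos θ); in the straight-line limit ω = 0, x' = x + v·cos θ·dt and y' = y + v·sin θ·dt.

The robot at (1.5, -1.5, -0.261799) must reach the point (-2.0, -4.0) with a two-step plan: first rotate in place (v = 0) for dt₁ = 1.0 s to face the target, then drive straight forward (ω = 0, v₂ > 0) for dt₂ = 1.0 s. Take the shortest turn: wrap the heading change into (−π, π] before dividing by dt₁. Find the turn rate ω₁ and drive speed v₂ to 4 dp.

heading to target = atan2(-4−-1.5, -2−1.5) = -2.5213
Δθ = wrap(-2.5213 − -0.2618) = -2.2595; ω₁ = Δθ/dt₁ = -2.2595
distance = √((-2−1.5)² + (-4−-1.5)²) = 4.3012; v₂ = distance/dt₂ = 4.3012

ω₁ = -2.2595, v₂ = 4.3012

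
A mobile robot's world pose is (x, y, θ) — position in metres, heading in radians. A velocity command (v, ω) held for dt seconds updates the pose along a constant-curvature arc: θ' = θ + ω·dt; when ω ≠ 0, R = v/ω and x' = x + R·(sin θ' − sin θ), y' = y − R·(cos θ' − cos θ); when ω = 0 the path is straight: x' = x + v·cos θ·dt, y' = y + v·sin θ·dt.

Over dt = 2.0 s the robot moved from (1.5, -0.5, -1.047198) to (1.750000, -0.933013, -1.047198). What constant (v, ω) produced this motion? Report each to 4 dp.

Δθ = -1.047198 − -1.047198 = 0.000000
ω = Δθ/dt = 0.000000/2.0 = 0.0000
ω = 0 → v = (Δx·cos θ + Δy·sin θ)/dt = 0.2500

v = 0.2500, ω = 0.0000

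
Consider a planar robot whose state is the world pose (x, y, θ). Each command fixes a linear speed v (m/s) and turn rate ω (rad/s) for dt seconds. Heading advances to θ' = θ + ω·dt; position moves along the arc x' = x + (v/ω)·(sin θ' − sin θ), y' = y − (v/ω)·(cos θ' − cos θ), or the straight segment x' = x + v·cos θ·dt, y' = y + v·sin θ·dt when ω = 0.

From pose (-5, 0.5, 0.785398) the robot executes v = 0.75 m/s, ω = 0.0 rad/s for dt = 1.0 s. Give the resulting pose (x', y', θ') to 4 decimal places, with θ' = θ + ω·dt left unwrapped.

(-4.4697, 1.0303, 0.7854)

θ' = 0.7854 + 0.0·1.0 = 0.7854
ω = 0 → straight: x' = -5 + 0.75·cos(0.7854)·1.0 = -4.4697
y' = 0.5 + 0.75·sin(0.7854)·1.0 = 1.0303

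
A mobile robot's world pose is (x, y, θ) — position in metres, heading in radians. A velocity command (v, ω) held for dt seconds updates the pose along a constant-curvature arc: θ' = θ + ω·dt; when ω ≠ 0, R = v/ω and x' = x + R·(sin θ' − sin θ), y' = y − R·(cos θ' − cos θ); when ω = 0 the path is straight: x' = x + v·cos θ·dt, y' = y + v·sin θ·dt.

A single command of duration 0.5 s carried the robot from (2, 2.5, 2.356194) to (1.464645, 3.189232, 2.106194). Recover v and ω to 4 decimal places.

v = 1.7500, ω = -0.5000

Δθ = 2.106194 − 2.356194 = -0.250000
ω = Δθ/dt = -0.250000/0.5 = -0.5000
R = −Δy/(cos θ' − cos θ) = -3.5000
v = R·ω = -3.5000·-0.5000 = 1.7500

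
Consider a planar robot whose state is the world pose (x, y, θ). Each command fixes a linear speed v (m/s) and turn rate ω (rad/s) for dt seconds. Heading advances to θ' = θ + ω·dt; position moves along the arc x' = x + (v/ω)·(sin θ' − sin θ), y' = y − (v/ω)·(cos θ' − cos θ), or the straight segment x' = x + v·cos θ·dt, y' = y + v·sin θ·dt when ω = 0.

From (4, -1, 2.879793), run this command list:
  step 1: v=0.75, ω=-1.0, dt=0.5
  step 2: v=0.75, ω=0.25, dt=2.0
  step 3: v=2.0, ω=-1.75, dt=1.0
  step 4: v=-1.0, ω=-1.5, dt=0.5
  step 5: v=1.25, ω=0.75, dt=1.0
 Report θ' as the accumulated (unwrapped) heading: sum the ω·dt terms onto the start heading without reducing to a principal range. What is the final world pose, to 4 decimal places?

step 1: θ'=2.3798 (R=-0.7500) → pose (3.6764, -0.8183, 2.3798)
step 2: θ'=2.8798 (R=3.0000) → pose (2.3822, -0.0913, 2.8798)
step 3: θ'=1.1298 (R=-1.1429) → pose (1.6445, 1.5005, 1.1298)
step 4: θ'=0.3798 (R=0.6667) → pose (1.2888, 1.1659, 0.3798)
step 5: θ'=1.1298 (R=1.6667) → pose (2.1781, 2.0024, 1.1298)

(2.1781, 2.0024, 1.1298)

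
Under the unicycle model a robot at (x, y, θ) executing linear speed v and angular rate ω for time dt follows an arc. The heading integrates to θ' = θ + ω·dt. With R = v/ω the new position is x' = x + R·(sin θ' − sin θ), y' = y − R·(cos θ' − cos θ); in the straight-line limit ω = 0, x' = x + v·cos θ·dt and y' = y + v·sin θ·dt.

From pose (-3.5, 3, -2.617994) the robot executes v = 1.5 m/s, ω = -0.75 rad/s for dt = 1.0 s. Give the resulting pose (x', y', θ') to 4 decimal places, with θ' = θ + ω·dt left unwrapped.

(-4.9489, 2.7831, -3.3680)

θ' = -2.6180 + -0.75·1.0 = -3.3680
R = v/ω = 1.5/-0.75 = -2.0000
x' = -3.5 + -2.0000·(sin -3.3680 − sin -2.6180) = -4.9489
y' = 3 − -2.0000·(cos -3.3680 − cos -2.6180) = 2.7831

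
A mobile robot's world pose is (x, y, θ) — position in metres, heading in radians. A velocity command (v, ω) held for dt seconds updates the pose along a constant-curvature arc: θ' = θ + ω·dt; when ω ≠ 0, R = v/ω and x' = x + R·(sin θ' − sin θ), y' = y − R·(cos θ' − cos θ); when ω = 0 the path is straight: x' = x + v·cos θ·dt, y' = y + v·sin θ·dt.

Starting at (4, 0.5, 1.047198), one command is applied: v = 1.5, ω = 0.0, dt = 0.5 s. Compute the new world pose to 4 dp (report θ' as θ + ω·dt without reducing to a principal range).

(4.3750, 1.1495, 1.0472)

θ' = 1.0472 + 0.0·0.5 = 1.0472
ω = 0 → straight: x' = 4 + 1.5·cos(1.0472)·0.5 = 4.3750
y' = 0.5 + 1.5·sin(1.0472)·0.5 = 1.1495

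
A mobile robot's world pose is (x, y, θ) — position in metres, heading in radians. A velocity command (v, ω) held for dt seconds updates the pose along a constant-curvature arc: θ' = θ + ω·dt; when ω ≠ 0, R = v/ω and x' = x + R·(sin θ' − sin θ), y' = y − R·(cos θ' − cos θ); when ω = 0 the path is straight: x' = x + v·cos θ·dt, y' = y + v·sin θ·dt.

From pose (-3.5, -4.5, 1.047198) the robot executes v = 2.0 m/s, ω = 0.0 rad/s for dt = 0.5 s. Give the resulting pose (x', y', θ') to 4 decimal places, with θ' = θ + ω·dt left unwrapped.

(-3.0000, -3.6340, 1.0472)

θ' = 1.0472 + 0.0·0.5 = 1.0472
ω = 0 → straight: x' = -3.5 + 2.0·cos(1.0472)·0.5 = -3.0000
y' = -4.5 + 2.0·sin(1.0472)·0.5 = -3.6340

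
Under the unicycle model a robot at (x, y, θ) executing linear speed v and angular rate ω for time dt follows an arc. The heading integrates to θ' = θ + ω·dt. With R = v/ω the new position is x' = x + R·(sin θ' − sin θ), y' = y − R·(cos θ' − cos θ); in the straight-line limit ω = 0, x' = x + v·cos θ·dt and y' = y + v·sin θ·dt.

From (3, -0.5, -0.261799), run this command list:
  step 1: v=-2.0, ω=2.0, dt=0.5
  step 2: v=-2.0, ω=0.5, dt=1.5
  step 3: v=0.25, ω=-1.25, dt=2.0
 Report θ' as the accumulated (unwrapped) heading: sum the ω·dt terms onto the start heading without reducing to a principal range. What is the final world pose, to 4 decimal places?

(1.1426, -3.2654, -1.0118)

step 1: θ'=0.7382 (R=-1.0000) → pose (2.0682, -0.7262, 0.7382)
step 2: θ'=1.4882 (R=-4.0000) → pose (0.7737, -3.3550, 1.4882)
step 3: θ'=-1.0118 (R=-0.2000) → pose (1.1426, -3.2654, -1.0118)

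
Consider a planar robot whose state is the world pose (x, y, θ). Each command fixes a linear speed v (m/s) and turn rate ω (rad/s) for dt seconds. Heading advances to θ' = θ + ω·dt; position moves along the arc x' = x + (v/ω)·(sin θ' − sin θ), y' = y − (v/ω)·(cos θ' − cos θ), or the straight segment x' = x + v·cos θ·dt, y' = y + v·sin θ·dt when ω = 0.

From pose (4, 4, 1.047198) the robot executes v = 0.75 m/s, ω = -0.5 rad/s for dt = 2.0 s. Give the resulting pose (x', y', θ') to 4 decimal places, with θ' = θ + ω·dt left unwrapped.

(5.2283, 4.7483, 0.0472)

θ' = 1.0472 + -0.5·2.0 = 0.0472
R = v/ω = 0.75/-0.5 = -1.5000
x' = 4 + -1.5000·(sin 0.0472 − sin 1.0472) = 5.2283
y' = 4 − -1.5000·(cos 0.0472 − cos 1.0472) = 4.7483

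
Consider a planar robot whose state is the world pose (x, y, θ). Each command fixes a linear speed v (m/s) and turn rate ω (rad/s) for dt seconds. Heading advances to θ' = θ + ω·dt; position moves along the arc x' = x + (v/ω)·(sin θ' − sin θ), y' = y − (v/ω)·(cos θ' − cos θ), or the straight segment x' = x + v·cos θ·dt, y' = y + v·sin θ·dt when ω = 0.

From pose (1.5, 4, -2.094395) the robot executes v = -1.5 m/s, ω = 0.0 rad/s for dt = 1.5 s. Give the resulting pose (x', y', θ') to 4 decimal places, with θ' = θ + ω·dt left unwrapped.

(2.6250, 5.9486, -2.0944)

θ' = -2.0944 + 0.0·1.5 = -2.0944
ω = 0 → straight: x' = 1.5 + -1.5·cos(-2.0944)·1.5 = 2.6250
y' = 4 + -1.5·sin(-2.0944)·1.5 = 5.9486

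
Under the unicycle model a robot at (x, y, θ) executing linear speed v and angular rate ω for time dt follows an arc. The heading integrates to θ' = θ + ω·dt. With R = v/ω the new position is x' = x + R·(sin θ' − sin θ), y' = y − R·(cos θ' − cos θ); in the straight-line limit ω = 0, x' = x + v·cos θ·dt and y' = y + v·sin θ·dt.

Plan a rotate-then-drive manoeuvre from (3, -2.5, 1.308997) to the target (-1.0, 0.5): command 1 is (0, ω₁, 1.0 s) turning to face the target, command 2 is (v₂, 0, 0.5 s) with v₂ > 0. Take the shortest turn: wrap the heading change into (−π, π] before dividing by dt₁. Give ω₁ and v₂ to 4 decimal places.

ω₁ = 1.1891, v₂ = 10.0000

heading to target = atan2(0.5−-2.5, -1−3) = 2.4981
Δθ = wrap(2.4981 − 1.3090) = 1.1891; ω₁ = Δθ/dt₁ = 1.1891
distance = √((-1−3)² + (0.5−-2.5)²) = 5.0000; v₂ = distance/dt₂ = 10.0000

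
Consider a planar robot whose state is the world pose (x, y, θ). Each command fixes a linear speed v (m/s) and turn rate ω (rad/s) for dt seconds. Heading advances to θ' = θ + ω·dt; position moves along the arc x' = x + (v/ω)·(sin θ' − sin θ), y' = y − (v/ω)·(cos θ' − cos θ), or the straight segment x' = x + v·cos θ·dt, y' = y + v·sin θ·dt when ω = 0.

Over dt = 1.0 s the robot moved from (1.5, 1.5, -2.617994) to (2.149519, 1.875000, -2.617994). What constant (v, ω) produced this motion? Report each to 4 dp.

v = -0.7500, ω = 0.0000

Δθ = -2.617994 − -2.617994 = 0.000000
ω = Δθ/dt = 0.000000/1.0 = 0.0000
ω = 0 → v = (Δx·cos θ + Δy·sin θ)/dt = -0.7500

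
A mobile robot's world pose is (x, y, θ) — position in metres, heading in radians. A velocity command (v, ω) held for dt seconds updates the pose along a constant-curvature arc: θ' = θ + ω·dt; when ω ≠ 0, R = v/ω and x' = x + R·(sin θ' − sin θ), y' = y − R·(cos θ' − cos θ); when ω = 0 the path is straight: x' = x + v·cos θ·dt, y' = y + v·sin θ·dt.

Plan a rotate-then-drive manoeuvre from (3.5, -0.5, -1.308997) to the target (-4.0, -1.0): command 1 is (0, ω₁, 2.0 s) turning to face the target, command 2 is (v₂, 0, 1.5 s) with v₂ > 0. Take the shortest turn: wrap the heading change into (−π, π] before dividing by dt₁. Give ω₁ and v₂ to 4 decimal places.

ω₁ = -0.8830, v₂ = 5.0111

heading to target = atan2(-1−-0.5, -4−3.5) = -3.0750
Δθ = wrap(-3.0750 − -1.3090) = -1.7660; ω₁ = Δθ/dt₁ = -0.8830
distance = √((-4−3.5)² + (-1−-0.5)²) = 7.5166; v₂ = distance/dt₂ = 5.0111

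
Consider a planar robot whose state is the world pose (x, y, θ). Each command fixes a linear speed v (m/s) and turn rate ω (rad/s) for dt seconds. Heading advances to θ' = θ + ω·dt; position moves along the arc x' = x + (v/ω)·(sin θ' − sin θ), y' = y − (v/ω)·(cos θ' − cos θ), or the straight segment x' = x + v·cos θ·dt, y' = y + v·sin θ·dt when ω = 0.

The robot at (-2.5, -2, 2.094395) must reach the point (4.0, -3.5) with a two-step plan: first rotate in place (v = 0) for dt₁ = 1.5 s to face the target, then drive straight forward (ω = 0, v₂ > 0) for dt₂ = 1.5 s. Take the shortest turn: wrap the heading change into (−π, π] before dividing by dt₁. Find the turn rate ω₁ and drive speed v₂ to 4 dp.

ω₁ = -1.5475, v₂ = 4.4472

heading to target = atan2(-3.5−-2, 4−-2.5) = -0.2268
Δθ = wrap(-0.2268 − 2.0944) = -2.3212; ω₁ = Δθ/dt₁ = -1.5475
distance = √((4−-2.5)² + (-3.5−-2)²) = 6.6708; v₂ = distance/dt₂ = 4.4472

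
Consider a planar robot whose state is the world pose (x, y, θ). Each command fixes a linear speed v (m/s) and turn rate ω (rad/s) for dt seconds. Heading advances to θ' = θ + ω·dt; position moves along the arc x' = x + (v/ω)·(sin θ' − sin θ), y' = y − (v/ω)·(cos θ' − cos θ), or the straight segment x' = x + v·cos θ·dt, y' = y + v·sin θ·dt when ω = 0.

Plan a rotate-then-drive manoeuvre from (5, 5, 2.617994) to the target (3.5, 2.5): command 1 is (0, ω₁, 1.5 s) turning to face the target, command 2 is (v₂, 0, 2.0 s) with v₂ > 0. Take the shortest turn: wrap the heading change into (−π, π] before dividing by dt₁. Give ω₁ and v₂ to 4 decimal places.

ω₁ = 1.0360, v₂ = 1.4577

heading to target = atan2(2.5−5, 3.5−5) = -2.1112
Δθ = wrap(-2.1112 − 2.6180) = 1.5540; ω₁ = Δθ/dt₁ = 1.0360
distance = √((3.5−5)² + (2.5−5)²) = 2.9155; v₂ = distance/dt₂ = 1.4577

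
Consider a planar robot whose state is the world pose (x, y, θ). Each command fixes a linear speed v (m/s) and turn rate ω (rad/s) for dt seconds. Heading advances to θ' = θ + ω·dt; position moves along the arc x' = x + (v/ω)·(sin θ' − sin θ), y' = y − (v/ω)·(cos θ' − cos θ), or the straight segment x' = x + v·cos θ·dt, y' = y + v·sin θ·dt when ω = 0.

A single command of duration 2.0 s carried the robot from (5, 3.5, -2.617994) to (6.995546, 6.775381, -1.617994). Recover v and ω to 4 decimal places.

Δθ = -1.617994 − -2.617994 = 1.000000
ω = Δθ/dt = 1.000000/2.0 = 0.5000
R = −Δy/(cos θ' − cos θ) = -4.0000
v = R·ω = -4.0000·0.5000 = -2.0000

v = -2.0000, ω = 0.5000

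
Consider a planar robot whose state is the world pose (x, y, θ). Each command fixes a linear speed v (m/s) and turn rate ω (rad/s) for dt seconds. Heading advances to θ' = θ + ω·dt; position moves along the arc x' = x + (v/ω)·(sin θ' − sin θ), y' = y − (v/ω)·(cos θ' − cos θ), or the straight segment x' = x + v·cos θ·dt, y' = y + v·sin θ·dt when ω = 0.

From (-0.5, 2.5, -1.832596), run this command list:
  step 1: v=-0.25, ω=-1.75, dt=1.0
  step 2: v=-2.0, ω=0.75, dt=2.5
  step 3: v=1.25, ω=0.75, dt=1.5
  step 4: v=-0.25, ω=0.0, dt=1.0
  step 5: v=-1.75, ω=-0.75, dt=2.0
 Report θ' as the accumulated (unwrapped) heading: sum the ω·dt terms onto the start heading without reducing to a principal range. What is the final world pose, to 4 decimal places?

(3.2538, 6.2498, -2.0826)

step 1: θ'=-3.5826 (R=0.1429) → pose (-0.3010, 2.5922, -3.5826)
step 2: θ'=-1.7076 (R=-2.6667) → pose (3.4790, 4.6401, -1.7076)
step 3: θ'=-0.5826 (R=1.6667) → pose (4.2131, 3.0211, -0.5826)
step 4: θ'=-0.5826 (straight) → pose (4.0043, 3.1586, -0.5826)
step 5: θ'=-2.0826 (R=2.3333) → pose (3.2538, 6.2498, -2.0826)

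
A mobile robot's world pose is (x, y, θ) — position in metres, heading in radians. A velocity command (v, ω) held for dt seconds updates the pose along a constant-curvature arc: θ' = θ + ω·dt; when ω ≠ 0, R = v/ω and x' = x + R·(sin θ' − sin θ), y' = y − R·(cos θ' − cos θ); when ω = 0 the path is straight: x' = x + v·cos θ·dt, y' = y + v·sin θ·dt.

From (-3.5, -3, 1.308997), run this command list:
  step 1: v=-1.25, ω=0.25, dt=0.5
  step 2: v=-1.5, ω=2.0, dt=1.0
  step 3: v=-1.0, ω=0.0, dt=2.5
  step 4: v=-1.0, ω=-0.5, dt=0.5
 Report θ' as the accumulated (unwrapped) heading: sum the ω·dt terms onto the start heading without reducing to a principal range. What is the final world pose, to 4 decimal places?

step 1: θ'=1.4340 (R=-5.0000) → pose (-3.6237, -3.6122, 1.4340)
step 2: θ'=3.4340 (R=-0.7500) → pose (-2.6645, -4.4327, 3.4340)
step 3: θ'=3.4340 (straight) → pose (-0.2706, -3.7120, 3.4340)
step 4: θ'=3.1840 (R=2.0000) → pose (0.2211, -3.6289, 3.1840)

(0.2211, -3.6289, 3.1840)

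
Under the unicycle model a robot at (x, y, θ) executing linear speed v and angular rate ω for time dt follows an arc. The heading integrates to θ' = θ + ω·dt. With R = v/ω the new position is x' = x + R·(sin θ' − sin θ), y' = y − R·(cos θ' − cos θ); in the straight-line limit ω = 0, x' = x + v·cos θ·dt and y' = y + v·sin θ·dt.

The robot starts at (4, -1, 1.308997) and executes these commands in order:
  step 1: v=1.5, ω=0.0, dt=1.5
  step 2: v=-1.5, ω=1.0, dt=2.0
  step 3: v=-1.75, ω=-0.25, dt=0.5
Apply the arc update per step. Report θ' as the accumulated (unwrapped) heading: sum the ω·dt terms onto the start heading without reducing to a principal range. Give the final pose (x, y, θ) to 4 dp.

step 1: θ'=1.3090 (straight) → pose (4.5823, 1.1733, 1.3090)
step 2: θ'=3.3090 (R=-1.5000) → pose (6.2812, -0.6939, 3.3090)
step 3: θ'=3.1840 (R=7.0000) → pose (7.1508, -0.6024, 3.1840)

(7.1508, -0.6024, 3.1840)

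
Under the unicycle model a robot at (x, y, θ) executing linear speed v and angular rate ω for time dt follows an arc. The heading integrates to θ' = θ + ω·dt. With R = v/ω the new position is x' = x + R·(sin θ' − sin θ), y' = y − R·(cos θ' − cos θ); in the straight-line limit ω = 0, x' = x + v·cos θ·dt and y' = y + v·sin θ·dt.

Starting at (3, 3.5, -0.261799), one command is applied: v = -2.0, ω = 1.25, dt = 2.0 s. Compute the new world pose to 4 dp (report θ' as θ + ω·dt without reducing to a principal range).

θ' = -0.2618 + 1.25·2.0 = 2.2382
R = v/ω = -2.0/1.25 = -1.6000
x' = 3 + -1.6000·(sin 2.2382 − sin -0.2618) = 1.3292
y' = 3.5 − -1.6000·(cos 2.2382 − cos -0.2618) = 0.9642

(1.3292, 0.9642, 2.2382)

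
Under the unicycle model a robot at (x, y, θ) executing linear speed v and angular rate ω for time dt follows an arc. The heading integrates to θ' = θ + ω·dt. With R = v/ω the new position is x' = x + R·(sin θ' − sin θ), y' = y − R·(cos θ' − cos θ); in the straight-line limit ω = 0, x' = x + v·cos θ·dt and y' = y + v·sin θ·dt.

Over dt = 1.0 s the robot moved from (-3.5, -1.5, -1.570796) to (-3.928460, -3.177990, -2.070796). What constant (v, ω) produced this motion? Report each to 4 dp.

v = 1.7500, ω = -0.5000

Δθ = -2.070796 − -1.570796 = -0.500000
ω = Δθ/dt = -0.500000/1.0 = -0.5000
R = −Δy/(cos θ' − cos θ) = -3.5000
v = R·ω = -3.5000·-0.5000 = 1.7500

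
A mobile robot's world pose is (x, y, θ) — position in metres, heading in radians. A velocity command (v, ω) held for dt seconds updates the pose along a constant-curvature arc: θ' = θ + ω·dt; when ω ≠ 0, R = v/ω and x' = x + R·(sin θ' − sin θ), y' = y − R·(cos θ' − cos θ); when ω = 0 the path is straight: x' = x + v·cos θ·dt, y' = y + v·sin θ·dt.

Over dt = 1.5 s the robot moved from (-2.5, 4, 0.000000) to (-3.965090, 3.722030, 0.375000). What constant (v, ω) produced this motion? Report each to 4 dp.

Δθ = 0.375000 − 0.000000 = 0.375000
ω = Δθ/dt = 0.375000/1.5 = 0.2500
R = Δx/(sin θ' − sin θ) = -4.0000
v = R·ω = -4.0000·0.2500 = -1.0000

v = -1.0000, ω = 0.2500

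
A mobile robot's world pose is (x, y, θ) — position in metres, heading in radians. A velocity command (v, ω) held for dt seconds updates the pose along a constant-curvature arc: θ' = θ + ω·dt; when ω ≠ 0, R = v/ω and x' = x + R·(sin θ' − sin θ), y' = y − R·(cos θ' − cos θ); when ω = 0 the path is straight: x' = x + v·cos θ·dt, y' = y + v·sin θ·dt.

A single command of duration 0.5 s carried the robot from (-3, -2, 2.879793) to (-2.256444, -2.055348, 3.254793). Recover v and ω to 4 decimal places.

Δθ = 3.254793 − 2.879793 = 0.375000
ω = Δθ/dt = 0.375000/0.5 = 0.7500
R = Δx/(sin θ' − sin θ) = -2.0000
v = R·ω = -2.0000·0.7500 = -1.5000

v = -1.5000, ω = 0.7500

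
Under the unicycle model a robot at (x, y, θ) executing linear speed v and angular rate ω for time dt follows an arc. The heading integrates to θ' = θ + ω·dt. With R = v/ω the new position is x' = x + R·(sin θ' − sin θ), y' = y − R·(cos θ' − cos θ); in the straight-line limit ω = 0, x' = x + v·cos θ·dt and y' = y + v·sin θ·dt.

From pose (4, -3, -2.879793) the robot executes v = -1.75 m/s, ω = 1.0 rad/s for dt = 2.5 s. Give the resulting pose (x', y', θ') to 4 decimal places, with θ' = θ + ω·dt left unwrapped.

(4.1958, 0.3157, -0.3798)

θ' = -2.8798 + 1.0·2.5 = -0.3798
R = v/ω = -1.75/1.0 = -1.7500
x' = 4 + -1.7500·(sin -0.3798 − sin -2.8798) = 4.1958
y' = -3 − -1.7500·(cos -0.3798 − cos -2.8798) = 0.3157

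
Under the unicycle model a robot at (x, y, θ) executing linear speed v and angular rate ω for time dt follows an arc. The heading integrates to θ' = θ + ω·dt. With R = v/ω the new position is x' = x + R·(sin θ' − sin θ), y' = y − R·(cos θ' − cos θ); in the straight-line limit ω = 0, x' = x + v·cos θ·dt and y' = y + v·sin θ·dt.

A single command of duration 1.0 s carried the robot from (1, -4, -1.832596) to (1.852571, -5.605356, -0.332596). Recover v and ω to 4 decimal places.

Δθ = -0.332596 − -1.832596 = 1.500000
ω = Δθ/dt = 1.500000/1.0 = 1.5000
R = −Δy/(cos θ' − cos θ) = 1.3333
v = R·ω = 1.3333·1.5000 = 2.0000

v = 2.0000, ω = 1.5000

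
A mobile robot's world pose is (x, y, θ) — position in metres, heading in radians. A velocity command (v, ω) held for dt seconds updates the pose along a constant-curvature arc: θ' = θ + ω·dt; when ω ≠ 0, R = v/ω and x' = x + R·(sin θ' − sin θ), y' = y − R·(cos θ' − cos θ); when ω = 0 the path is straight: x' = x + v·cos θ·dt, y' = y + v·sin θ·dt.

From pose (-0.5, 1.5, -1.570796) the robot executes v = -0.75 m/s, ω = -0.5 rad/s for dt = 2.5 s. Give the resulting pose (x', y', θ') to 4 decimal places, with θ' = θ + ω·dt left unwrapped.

(0.5270, 2.9235, -2.8208)

θ' = -1.5708 + -0.5·2.5 = -2.8208
R = v/ω = -0.75/-0.5 = 1.5000
x' = -0.5 + 1.5000·(sin -2.8208 − sin -1.5708) = 0.5270
y' = 1.5 − 1.5000·(cos -2.8208 − cos -1.5708) = 2.9235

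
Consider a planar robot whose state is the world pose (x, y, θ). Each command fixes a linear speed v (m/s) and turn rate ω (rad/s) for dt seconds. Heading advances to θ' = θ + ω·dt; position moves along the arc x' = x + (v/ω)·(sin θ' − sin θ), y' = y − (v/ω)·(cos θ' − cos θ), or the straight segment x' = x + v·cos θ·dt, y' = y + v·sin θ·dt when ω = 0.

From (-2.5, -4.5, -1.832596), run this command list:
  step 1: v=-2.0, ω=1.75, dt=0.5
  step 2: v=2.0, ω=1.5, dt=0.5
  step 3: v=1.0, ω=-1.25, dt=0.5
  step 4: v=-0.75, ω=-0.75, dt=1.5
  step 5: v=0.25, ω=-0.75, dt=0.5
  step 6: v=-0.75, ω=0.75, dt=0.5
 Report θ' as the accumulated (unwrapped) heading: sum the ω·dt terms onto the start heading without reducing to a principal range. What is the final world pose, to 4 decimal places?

step 1: θ'=-0.9576 (R=-1.1429) → pose (-2.6693, -3.5465, -0.9576)
step 2: θ'=-0.2076 (R=1.3333) → pose (-1.8537, -4.0839, -0.2076)
step 3: θ'=-0.8326 (R=-0.8000) → pose (-1.4268, -4.3284, -0.8326)
step 4: θ'=-1.9576 (R=1.0000) → pose (-1.6133, -3.2782, -1.9576)
step 5: θ'=-2.3326 (R=-0.3333) → pose (-1.6808, -3.3825, -2.3326)
step 6: θ'=-1.9576 (R=-1.0000) → pose (-1.4782, -3.0695, -1.9576)

(-1.4782, -3.0695, -1.9576)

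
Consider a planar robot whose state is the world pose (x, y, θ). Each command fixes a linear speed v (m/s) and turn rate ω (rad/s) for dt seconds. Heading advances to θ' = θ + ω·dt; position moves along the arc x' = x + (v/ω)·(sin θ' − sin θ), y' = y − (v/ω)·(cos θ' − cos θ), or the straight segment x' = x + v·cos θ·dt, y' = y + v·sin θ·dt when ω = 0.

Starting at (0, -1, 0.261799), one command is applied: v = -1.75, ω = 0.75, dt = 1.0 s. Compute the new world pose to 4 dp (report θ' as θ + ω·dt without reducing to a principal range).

(-1.3743, -2.0164, 1.0118)

θ' = 0.2618 + 0.75·1.0 = 1.0118
R = v/ω = -1.75/0.75 = -2.3333
x' = 0 + -2.3333·(sin 1.0118 − sin 0.2618) = -1.3743
y' = -1 − -2.3333·(cos 1.0118 − cos 0.2618) = -2.0164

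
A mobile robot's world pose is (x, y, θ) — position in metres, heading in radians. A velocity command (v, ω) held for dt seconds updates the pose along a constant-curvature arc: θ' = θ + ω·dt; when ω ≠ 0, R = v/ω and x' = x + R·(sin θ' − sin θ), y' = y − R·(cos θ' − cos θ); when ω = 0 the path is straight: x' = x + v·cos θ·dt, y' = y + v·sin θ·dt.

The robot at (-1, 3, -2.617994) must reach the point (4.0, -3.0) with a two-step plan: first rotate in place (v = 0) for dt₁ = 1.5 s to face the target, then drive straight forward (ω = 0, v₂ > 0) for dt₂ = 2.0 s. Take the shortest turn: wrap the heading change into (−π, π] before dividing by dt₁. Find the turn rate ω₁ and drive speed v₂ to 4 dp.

heading to target = atan2(-3−3, 4−-1) = -0.8761
Δθ = wrap(-0.8761 − -2.6180) = 1.7419; ω₁ = Δθ/dt₁ = 1.1613
distance = √((4−-1)² + (-3−3)²) = 7.8102; v₂ = distance/dt₂ = 3.9051

ω₁ = 1.1613, v₂ = 3.9051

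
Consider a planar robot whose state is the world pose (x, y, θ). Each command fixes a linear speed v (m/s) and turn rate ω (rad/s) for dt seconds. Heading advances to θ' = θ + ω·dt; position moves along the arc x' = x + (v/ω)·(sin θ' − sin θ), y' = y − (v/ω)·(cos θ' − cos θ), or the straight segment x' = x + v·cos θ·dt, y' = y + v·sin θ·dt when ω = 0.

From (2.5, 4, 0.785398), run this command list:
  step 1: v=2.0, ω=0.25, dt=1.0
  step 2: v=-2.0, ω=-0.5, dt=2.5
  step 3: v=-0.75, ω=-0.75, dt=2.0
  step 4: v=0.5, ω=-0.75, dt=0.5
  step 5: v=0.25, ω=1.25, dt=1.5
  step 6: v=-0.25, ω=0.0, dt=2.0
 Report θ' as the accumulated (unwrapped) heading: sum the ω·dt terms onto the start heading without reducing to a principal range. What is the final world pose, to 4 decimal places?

step 1: θ'=1.0354 (R=8.0000) → pose (3.7237, 5.5754, 1.0354)
step 2: θ'=-0.2146 (R=4.0000) → pose (-0.5684, 3.7079, -0.2146)
step 3: θ'=-1.7146 (R=1.0000) → pose (-1.3451, 4.8282, -1.7146)
step 4: θ'=-2.0896 (R=-0.6667) → pose (-1.4260, 4.5932, -2.0896)
step 5: θ'=-0.2146 (R=0.2000) → pose (-1.2949, 4.2986, -0.2146)
step 6: θ'=-0.2146 (straight) → pose (-1.7834, 4.4051, -0.2146)

(-1.7834, 4.4051, -0.2146)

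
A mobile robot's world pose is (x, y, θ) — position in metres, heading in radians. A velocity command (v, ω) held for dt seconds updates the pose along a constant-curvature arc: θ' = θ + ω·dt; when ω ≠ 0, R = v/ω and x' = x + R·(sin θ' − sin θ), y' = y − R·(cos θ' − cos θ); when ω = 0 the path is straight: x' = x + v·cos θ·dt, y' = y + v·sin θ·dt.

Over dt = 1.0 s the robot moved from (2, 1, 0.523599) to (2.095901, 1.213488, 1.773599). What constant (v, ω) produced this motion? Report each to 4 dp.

v = 0.2500, ω = 1.2500

Δθ = 1.773599 − 0.523599 = 1.250000
ω = Δθ/dt = 1.250000/1.0 = 1.2500
R = −Δy/(cos θ' − cos θ) = 0.2000
v = R·ω = 0.2000·1.2500 = 0.2500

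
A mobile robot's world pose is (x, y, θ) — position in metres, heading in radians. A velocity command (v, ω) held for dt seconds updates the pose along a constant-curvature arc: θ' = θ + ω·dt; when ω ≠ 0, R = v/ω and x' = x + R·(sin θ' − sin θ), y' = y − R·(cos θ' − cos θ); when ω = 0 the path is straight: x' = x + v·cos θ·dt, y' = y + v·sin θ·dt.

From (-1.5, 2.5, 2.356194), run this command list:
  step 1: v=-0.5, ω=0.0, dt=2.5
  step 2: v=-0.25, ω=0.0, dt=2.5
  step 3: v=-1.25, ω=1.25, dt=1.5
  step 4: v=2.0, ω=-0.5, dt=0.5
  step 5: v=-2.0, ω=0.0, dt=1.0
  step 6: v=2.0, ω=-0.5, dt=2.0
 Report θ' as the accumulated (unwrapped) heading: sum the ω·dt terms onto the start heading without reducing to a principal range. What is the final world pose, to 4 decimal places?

step 1: θ'=2.3562 (straight) → pose (-0.6161, 1.6161, 2.3562)
step 2: θ'=2.3562 (straight) → pose (-0.1742, 1.1742, 2.3562)
step 3: θ'=4.2312 (R=-1.0000) → pose (1.4194, 1.4184, 4.2312)
step 4: θ'=3.9812 (R=-4.0000) → pose (0.8511, 0.5988, 3.9812)
step 5: θ'=3.9812 (straight) → pose (2.1866, 2.0875, 3.9812)
step 6: θ'=2.9812 (R=-4.0000) → pose (-1.4297, 0.8099, 2.9812)

(-1.4297, 0.8099, 2.9812)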